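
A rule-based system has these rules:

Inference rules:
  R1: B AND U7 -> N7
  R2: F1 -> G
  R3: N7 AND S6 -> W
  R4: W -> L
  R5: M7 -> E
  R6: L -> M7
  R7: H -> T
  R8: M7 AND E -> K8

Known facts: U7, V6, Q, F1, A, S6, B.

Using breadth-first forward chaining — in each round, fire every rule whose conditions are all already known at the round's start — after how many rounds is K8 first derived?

Round 1: R1 [B AND U7 -> N7]; R2 [F1 -> G]. Adds N7, G.
Round 2: R3 [N7 AND S6 -> W]. Adds W.
Round 3: R4 [W -> L]. Adds L.
Round 4: R6 [L -> M7]. Adds M7.
Round 5: R5 [M7 -> E]. Adds E.
Round 6: R8 [M7 AND E -> K8]. Adds K8.
K8 first appears in round 6.

6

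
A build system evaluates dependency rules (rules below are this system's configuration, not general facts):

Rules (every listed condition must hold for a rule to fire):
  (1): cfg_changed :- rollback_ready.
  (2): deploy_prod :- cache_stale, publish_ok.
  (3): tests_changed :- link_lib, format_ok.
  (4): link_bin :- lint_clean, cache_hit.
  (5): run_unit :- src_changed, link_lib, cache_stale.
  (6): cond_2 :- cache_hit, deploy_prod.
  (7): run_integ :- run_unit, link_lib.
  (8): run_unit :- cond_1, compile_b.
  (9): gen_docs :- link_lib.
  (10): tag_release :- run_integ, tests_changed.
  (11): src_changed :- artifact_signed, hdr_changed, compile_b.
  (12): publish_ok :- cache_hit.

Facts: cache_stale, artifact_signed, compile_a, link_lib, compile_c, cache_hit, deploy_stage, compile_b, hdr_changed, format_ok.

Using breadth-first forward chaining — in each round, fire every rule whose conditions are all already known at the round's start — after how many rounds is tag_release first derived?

4

[1] (3) [tests_changed :- link_lib, format_ok.]; (9) [gen_docs :- link_lib.]; (11) [src_changed :- artifact_signed, hdr_changed, compile_b.]; (12) [publish_ok :- cache_hit.]. ⇒ new: tests_changed, gen_docs, src_changed, publish_ok.
[2] (2) [deploy_prod :- cache_stale, publish_ok.]; (5) [run_unit :- src_changed, link_lib, cache_stale.]. ⇒ new: deploy_prod, run_unit.
[3] (6) [cond_2 :- cache_hit, deploy_prod.]; (7) [run_integ :- run_unit, link_lib.]. ⇒ new: cond_2, run_integ.
[4] (10) [tag_release :- run_integ, tests_changed.]. ⇒ new: tag_release.
tag_release first appears in round 4.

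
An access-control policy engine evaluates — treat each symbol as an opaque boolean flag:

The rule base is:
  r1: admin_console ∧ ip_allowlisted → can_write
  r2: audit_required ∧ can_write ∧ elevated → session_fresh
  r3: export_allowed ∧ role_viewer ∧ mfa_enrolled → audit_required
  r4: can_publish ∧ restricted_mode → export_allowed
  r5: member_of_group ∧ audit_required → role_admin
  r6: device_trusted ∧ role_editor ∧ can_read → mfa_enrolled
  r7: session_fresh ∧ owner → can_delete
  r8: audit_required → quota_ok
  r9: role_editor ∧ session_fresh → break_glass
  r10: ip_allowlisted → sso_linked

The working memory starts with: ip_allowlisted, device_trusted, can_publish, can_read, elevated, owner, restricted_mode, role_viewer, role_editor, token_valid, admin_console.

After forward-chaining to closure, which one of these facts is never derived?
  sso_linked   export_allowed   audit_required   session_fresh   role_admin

role_admin

[1] r1 [admin_console ∧ ip_allowlisted → can_write]; r4 [can_publish ∧ restricted_mode → export_allowed]; r6 [device_trusted ∧ role_editor ∧ can_read → mfa_enrolled]; r10 [ip_allowlisted → sso_linked]. ⇒ new: can_write, export_allowed, mfa_enrolled, sso_linked.
[2] r3 [export_allowed ∧ role_viewer ∧ mfa_enrolled → audit_required]. ⇒ new: audit_required.
[3] r2 [audit_required ∧ can_write ∧ elevated → session_fresh]; r8 [audit_required → quota_ok]. ⇒ new: session_fresh, quota_ok.
[4] r7 [session_fresh ∧ owner → can_delete]; r9 [role_editor ∧ session_fresh → break_glass]. ⇒ new: can_delete, break_glass.
Derived: export_allowed (round 1), sso_linked (round 1), session_fresh (round 3), audit_required (round 2). role_admin never appears in any round.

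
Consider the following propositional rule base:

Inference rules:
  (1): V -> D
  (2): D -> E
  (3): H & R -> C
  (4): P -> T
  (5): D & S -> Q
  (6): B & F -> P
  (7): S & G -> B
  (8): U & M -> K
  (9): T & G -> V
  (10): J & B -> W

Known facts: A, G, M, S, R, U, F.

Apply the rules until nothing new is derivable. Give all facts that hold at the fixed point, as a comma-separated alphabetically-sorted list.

A, B, D, E, F, G, K, M, P, Q, R, S, T, U, V

[1] (7) [S & G -> B]; (8) [U & M -> K]. ⇒ new: B, K.
[2] (6) [B & F -> P]. ⇒ new: P.
[3] (4) [P -> T]. ⇒ new: T.
[4] (9) [T & G -> V]. ⇒ new: V.
[5] (1) [V -> D]. ⇒ new: D.
[6] (2) [D -> E]; (5) [D & S -> Q]. ⇒ new: E, Q.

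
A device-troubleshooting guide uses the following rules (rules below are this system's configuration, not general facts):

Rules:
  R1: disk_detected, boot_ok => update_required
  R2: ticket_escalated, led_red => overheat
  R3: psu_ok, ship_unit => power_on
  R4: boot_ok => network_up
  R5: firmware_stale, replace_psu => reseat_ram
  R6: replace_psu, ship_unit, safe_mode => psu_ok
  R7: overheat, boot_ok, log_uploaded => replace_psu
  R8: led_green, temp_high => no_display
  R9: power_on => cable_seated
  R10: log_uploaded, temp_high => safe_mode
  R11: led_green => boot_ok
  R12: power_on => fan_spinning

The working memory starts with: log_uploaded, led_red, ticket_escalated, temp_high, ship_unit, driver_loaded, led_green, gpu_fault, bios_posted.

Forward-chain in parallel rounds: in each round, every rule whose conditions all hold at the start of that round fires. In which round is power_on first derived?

4

Round 1 — R2, R8, R10, R11, derive overheat, no_display, safe_mode, boot_ok.
Round 2 — R4, R7, derive network_up, replace_psu.
Round 3 — R6, derive psu_ok.
Round 4 — R3, derive power_on.
power_on first appears in round 4.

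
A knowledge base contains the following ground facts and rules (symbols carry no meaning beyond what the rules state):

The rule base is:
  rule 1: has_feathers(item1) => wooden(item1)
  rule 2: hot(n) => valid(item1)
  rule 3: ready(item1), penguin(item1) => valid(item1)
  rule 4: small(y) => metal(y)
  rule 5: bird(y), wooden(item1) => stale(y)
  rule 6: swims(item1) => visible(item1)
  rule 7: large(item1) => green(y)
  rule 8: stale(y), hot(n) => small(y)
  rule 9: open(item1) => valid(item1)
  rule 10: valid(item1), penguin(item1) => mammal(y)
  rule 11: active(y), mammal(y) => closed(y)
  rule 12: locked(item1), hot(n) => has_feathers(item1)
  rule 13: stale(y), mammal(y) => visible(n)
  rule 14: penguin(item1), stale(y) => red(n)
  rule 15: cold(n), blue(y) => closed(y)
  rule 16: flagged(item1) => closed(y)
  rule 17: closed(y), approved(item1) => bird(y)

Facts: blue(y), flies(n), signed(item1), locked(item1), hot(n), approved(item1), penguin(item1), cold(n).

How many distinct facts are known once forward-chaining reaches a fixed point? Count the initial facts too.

Round 1: rule 2 [hot(n) => valid(item1)]; rule 12 [locked(item1), hot(n) => has_feathers(item1)]; rule 15 [cold(n), blue(y) => closed(y)]. Adds valid(item1), has_feathers(item1), closed(y).
Round 2: rule 1 [has_feathers(item1) => wooden(item1)]; rule 10 [valid(item1), penguin(item1) => mammal(y)]; rule 17 [closed(y), approved(item1) => bird(y)]. Adds wooden(item1), mammal(y), bird(y).
Round 3: rule 5 [bird(y), wooden(item1) => stale(y)]. Adds stale(y).
Round 4: rule 8 [stale(y), hot(n) => small(y)]; rule 13 [stale(y), mammal(y) => visible(n)]; rule 14 [penguin(item1), stale(y) => red(n)]. Adds small(y), visible(n), red(n).
Round 5: rule 4 [small(y) => metal(y)]. Adds metal(y).
Closure: {approved(item1), bird(y), blue(y), closed(y), cold(n), flies(n), has_feathers(item1), hot(n), locked(item1), mammal(y), metal(y), penguin(item1), red(n), signed(item1), small(y), stale(y), valid(item1), visible(n), wooden(item1)} — 19 facts.

19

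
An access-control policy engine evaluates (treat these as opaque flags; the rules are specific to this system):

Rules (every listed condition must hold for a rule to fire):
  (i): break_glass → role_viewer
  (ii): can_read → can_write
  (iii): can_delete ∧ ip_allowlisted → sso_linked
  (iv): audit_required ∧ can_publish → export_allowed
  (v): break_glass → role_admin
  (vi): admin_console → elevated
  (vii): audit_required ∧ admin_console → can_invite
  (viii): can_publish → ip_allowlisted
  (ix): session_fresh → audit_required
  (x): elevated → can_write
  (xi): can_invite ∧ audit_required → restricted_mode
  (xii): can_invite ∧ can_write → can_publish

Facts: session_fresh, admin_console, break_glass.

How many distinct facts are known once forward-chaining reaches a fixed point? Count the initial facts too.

13

Round 1 fires (i), (v), (vi), (ix), giving role_viewer, role_admin, elevated, audit_required.
Round 2 fires (vii), (x), giving can_invite, can_write.
Round 3 fires (xi), (xii), giving restricted_mode, can_publish.
Round 4 fires (iv), (viii), giving export_allowed, ip_allowlisted.
Closure: {admin_console, audit_required, break_glass, can_invite, can_publish, can_write, elevated, export_allowed, ip_allowlisted, restricted_mode, role_admin, role_viewer, session_fresh} — 13 facts.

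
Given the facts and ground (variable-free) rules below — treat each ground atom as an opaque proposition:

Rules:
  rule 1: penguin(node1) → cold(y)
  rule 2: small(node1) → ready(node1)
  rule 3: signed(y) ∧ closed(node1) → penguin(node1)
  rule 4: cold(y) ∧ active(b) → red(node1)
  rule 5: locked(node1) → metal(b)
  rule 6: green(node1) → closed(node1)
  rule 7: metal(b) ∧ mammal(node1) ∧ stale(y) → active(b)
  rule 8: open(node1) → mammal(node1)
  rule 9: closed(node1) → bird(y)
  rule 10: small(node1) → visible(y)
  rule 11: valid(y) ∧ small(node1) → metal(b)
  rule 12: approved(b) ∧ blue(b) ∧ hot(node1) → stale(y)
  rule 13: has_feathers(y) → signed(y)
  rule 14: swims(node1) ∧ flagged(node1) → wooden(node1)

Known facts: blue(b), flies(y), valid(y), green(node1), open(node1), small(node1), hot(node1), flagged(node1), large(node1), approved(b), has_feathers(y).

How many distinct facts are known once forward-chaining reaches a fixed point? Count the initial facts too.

23

Round 1: rule 2 [small(node1) → ready(node1)]; rule 6 [green(node1) → closed(node1)]; rule 8 [open(node1) → mammal(node1)]; rule 10 [small(node1) → visible(y)]; rule 11 [valid(y) ∧ small(node1) → metal(b)]; rule 12 [approved(b) ∧ blue(b) ∧ hot(node1) → stale(y)]; rule 13 [has_feathers(y) → signed(y)]. Adds ready(node1), closed(node1), mammal(node1), visible(y), metal(b), stale(y), signed(y).
Round 2: rule 3 [signed(y) ∧ closed(node1) → penguin(node1)]; rule 7 [metal(b) ∧ mammal(node1) ∧ stale(y) → active(b)]; rule 9 [closed(node1) → bird(y)]. Adds penguin(node1), active(b), bird(y).
Round 3: rule 1 [penguin(node1) → cold(y)]. Adds cold(y).
Round 4: rule 4 [cold(y) ∧ active(b) → red(node1)]. Adds red(node1).
Closure: {active(b), approved(b), bird(y), blue(b), closed(node1), cold(y), flagged(node1), flies(y), green(node1), has_feathers(y), hot(node1), large(node1), mammal(node1), metal(b), open(node1), penguin(node1), ready(node1), red(node1), signed(y), small(node1), stale(y), valid(y), visible(y)} — 23 facts.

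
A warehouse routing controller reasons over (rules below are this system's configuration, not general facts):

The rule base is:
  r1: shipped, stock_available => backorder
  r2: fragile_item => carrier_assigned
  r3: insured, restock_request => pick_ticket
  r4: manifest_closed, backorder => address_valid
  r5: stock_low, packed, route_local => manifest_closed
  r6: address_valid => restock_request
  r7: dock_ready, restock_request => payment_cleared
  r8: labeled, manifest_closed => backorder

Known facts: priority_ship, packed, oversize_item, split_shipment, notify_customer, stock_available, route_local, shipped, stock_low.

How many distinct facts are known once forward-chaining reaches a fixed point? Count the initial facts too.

[1] r1 [shipped, stock_available => backorder]; r5 [stock_low, packed, route_local => manifest_closed]. ⇒ new: backorder, manifest_closed.
[2] r4 [manifest_closed, backorder => address_valid]. ⇒ new: address_valid.
[3] r6 [address_valid => restock_request]. ⇒ new: restock_request.
Closure: {address_valid, backorder, manifest_closed, notify_customer, oversize_item, packed, priority_ship, restock_request, route_local, shipped, split_shipment, stock_available, stock_low} — 13 facts.

13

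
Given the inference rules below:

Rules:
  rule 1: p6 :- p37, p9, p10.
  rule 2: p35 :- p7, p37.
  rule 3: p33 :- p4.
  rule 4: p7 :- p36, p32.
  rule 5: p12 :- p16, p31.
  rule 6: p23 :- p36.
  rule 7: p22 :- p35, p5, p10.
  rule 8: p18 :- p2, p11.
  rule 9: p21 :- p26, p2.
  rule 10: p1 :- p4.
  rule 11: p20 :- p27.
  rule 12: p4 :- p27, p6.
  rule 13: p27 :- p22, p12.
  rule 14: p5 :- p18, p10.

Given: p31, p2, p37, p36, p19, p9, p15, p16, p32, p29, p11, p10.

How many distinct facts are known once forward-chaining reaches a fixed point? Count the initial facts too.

[1] rule 1 [p6 :- p37, p9, p10.]; rule 4 [p7 :- p36, p32.]; rule 5 [p12 :- p16, p31.]; rule 6 [p23 :- p36.]; rule 8 [p18 :- p2, p11.]. ⇒ new: p6, p7, p12, p23, p18.
[2] rule 2 [p35 :- p7, p37.]; rule 14 [p5 :- p18, p10.]. ⇒ new: p35, p5.
[3] rule 7 [p22 :- p35, p5, p10.]. ⇒ new: p22.
[4] rule 13 [p27 :- p22, p12.]. ⇒ new: p27.
[5] rule 11 [p20 :- p27.]; rule 12 [p4 :- p27, p6.]. ⇒ new: p20, p4.
[6] rule 3 [p33 :- p4.]; rule 10 [p1 :- p4.]. ⇒ new: p33, p1.
Closure: {p1, p10, p11, p12, p15, p16, p18, p19, p2, p20, p22, p23, p27, p29, p31, p32, p33, p35, p36, p37, p4, p5, p6, p7, p9} — 25 facts.

25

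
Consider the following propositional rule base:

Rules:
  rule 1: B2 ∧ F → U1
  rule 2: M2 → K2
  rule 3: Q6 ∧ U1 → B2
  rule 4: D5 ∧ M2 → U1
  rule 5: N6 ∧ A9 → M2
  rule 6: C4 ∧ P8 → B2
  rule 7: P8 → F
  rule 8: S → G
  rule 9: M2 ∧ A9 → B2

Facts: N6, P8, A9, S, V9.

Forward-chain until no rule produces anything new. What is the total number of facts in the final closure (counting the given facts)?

Round 1: rule 5 [N6 ∧ A9 → M2]; rule 7 [P8 → F]; rule 8 [S → G]. New: M2, F, G.
Round 2: rule 2 [M2 → K2]; rule 9 [M2 ∧ A9 → B2]. New: K2, B2.
Round 3: rule 1 [B2 ∧ F → U1]. New: U1.
Closure: {A9, B2, F, G, K2, M2, N6, P8, S, U1, V9} — 11 facts.

11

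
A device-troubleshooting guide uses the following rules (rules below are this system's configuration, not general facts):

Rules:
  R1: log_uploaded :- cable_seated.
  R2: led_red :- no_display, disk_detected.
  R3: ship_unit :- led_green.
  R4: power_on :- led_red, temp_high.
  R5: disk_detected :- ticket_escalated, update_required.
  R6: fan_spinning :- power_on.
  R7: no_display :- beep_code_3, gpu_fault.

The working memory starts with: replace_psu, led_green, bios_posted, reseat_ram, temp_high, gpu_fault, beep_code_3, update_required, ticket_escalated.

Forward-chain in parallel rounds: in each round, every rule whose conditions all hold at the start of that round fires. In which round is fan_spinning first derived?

Round 1 fires R3, R5, R7, giving ship_unit, disk_detected, no_display.
Round 2 fires R2, giving led_red.
Round 3 fires R4, giving power_on.
Round 4 fires R6, giving fan_spinning.
fan_spinning first appears in round 4.

4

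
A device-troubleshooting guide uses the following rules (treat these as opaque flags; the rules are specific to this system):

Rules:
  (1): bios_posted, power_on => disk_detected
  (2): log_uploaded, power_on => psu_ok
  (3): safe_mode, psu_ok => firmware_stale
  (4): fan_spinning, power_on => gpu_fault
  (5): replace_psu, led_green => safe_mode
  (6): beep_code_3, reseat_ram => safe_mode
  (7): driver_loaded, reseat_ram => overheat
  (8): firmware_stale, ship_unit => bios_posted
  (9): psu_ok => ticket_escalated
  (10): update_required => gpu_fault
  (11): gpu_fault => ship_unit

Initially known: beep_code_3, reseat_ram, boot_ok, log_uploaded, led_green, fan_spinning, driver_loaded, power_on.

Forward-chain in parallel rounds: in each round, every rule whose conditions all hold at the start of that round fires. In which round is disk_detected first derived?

4

Round 1: (2) [log_uploaded, power_on => psu_ok]; (4) [fan_spinning, power_on => gpu_fault]; (6) [beep_code_3, reseat_ram => safe_mode]; (7) [driver_loaded, reseat_ram => overheat]. New: psu_ok, gpu_fault, safe_mode, overheat.
Round 2: (3) [safe_mode, psu_ok => firmware_stale]; (9) [psu_ok => ticket_escalated]; (11) [gpu_fault => ship_unit]. New: firmware_stale, ticket_escalated, ship_unit.
Round 3: (8) [firmware_stale, ship_unit => bios_posted]. New: bios_posted.
Round 4: (1) [bios_posted, power_on => disk_detected]. New: disk_detected.
disk_detected first appears in round 4.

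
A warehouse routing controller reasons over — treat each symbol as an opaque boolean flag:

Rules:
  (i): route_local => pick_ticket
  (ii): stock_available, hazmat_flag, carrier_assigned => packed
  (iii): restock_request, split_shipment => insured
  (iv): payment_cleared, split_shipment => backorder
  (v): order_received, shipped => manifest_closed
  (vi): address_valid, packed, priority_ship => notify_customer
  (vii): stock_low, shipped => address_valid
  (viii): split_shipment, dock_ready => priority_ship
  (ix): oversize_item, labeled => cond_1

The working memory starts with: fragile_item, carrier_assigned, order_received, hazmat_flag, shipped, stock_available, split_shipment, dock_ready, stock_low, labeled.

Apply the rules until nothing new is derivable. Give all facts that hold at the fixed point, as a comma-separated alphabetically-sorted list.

address_valid, carrier_assigned, dock_ready, fragile_item, hazmat_flag, labeled, manifest_closed, notify_customer, order_received, packed, priority_ship, shipped, split_shipment, stock_available, stock_low

Round 1 fires (ii), (v), (vii), (viii), giving packed, manifest_closed, address_valid, priority_ship.
Round 2 fires (vi), giving notify_customer.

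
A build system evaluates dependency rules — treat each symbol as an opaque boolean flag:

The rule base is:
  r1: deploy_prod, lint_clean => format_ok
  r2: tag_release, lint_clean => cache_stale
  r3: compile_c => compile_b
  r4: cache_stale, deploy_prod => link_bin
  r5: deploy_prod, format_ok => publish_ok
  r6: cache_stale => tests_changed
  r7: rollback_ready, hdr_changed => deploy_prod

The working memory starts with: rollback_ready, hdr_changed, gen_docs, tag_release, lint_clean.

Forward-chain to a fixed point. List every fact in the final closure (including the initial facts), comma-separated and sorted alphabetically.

Round 1: r2 [tag_release, lint_clean => cache_stale]; r7 [rollback_ready, hdr_changed => deploy_prod]. Adds cache_stale, deploy_prod.
Round 2: r1 [deploy_prod, lint_clean => format_ok]; r4 [cache_stale, deploy_prod => link_bin]; r6 [cache_stale => tests_changed]. Adds format_ok, link_bin, tests_changed.
Round 3: r5 [deploy_prod, format_ok => publish_ok]. Adds publish_ok.

cache_stale, deploy_prod, format_ok, gen_docs, hdr_changed, link_bin, lint_clean, publish_ok, rollback_ready, tag_release, tests_changed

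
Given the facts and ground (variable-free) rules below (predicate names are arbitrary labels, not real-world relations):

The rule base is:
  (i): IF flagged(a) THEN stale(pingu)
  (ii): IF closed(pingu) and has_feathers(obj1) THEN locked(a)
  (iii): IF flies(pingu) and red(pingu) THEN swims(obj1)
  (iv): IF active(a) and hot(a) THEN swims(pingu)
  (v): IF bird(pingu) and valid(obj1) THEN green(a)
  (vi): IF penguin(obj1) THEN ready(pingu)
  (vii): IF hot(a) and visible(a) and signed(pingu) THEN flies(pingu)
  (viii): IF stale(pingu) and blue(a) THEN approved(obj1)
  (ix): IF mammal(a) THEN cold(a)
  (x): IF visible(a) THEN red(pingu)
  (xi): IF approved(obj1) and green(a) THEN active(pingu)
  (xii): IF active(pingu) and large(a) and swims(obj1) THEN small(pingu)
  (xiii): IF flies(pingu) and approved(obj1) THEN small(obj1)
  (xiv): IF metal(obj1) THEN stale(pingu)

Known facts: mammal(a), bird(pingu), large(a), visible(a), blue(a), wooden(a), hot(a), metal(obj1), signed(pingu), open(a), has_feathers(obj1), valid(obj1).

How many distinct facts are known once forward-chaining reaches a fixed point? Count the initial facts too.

Round 1: (v) [IF bird(pingu) and valid(obj1) THEN green(a)]; (vii) [IF hot(a) and visible(a) and signed(pingu) THEN flies(pingu)]; (ix) [IF mammal(a) THEN cold(a)]; (x) [IF visible(a) THEN red(pingu)]; (xiv) [IF metal(obj1) THEN stale(pingu)]. New: green(a), flies(pingu), cold(a), red(pingu), stale(pingu).
Round 2: (iii) [IF flies(pingu) and red(pingu) THEN swims(obj1)]; (viii) [IF stale(pingu) and blue(a) THEN approved(obj1)]. New: swims(obj1), approved(obj1).
Round 3: (xi) [IF approved(obj1) and green(a) THEN active(pingu)]; (xiii) [IF flies(pingu) and approved(obj1) THEN small(obj1)]. New: active(pingu), small(obj1).
Round 4: (xii) [IF active(pingu) and large(a) and swims(obj1) THEN small(pingu)]. New: small(pingu).
Closure: {active(pingu), approved(obj1), bird(pingu), blue(a), cold(a), flies(pingu), green(a), has_feathers(obj1), hot(a), large(a), mammal(a), metal(obj1), open(a), red(pingu), signed(pingu), small(obj1), small(pingu), stale(pingu), swims(obj1), valid(obj1), visible(a), wooden(a)} — 22 facts.

22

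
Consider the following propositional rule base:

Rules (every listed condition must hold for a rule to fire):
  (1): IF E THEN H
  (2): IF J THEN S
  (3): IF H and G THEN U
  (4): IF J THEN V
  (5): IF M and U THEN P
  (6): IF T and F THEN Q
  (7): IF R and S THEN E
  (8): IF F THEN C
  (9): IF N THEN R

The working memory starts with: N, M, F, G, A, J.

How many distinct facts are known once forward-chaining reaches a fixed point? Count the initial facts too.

14

Round 1 fires (2), (4), (8), (9), giving S, V, C, R.
Round 2 fires (7), giving E.
Round 3 fires (1), giving H.
Round 4 fires (3), giving U.
Round 5 fires (5), giving P.
Closure: {A, C, E, F, G, H, J, M, N, P, R, S, U, V} — 14 facts.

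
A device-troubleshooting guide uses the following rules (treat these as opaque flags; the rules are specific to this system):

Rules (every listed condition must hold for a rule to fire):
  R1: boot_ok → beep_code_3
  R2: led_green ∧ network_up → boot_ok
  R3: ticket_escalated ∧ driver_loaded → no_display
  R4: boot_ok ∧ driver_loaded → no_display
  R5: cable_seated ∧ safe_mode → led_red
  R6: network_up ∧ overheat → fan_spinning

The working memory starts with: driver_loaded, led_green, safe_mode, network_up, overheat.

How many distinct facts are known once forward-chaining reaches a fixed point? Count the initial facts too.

Round 1: R2 [led_green ∧ network_up → boot_ok]; R6 [network_up ∧ overheat → fan_spinning]. New: boot_ok, fan_spinning.
Round 2: R1 [boot_ok → beep_code_3]; R4 [boot_ok ∧ driver_loaded → no_display]. New: beep_code_3, no_display.
Closure: {beep_code_3, boot_ok, driver_loaded, fan_spinning, led_green, network_up, no_display, overheat, safe_mode} — 9 facts.

9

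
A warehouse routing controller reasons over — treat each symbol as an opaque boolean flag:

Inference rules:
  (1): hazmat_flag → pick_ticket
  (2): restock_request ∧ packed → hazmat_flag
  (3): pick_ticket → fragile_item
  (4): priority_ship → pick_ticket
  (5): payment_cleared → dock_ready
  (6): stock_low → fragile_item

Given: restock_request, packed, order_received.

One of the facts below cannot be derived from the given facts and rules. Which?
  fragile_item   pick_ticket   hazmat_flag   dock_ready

Round 1: (2) [restock_request ∧ packed → hazmat_flag]. Adds hazmat_flag.
Round 2: (1) [hazmat_flag → pick_ticket]. Adds pick_ticket.
Round 3: (3) [pick_ticket → fragile_item]. Adds fragile_item.
Derived: hazmat_flag (round 1), fragile_item (round 3), pick_ticket (round 2). dock_ready never appears in any round.

dock_ready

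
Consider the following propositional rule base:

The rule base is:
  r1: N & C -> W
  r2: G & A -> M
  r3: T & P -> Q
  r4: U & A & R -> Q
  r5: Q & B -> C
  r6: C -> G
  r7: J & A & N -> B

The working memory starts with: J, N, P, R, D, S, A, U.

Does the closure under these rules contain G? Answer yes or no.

Round 1: r4 [U & A & R -> Q]; r7 [J & A & N -> B]. Adds Q, B.
Round 2: r5 [Q & B -> C]. Adds C.
Round 3: r1 [N & C -> W]; r6 [C -> G]. Adds W, G.
Round 4: r2 [G & A -> M]. Adds M.
G appears in round 3, so it is derivable.

yes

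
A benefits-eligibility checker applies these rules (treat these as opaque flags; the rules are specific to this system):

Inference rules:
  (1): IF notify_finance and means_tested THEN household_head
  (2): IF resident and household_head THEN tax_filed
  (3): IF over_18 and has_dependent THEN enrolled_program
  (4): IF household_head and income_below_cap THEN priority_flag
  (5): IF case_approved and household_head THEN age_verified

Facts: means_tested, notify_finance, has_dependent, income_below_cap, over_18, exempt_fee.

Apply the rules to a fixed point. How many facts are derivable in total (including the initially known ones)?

9

Round 1 fires (1), (3), giving household_head, enrolled_program.
Round 2 fires (4), giving priority_flag.
Closure: {enrolled_program, exempt_fee, has_dependent, household_head, income_below_cap, means_tested, notify_finance, over_18, priority_flag} — 9 facts.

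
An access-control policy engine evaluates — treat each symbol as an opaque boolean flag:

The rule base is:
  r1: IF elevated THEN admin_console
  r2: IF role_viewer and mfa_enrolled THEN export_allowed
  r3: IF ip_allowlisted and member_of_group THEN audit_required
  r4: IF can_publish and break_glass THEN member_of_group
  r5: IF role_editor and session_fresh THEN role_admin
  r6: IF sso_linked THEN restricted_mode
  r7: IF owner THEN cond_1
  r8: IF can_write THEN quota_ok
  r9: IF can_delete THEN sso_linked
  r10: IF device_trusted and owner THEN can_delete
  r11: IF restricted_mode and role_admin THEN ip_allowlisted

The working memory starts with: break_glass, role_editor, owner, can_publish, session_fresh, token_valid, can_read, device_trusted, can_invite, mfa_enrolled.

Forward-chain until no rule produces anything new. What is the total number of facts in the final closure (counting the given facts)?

Round 1 — r4, r5, r7, r10, derive member_of_group, role_admin, cond_1, can_delete.
Round 2 — r9, derive sso_linked.
Round 3 — r6, derive restricted_mode.
Round 4 — r11, derive ip_allowlisted.
Round 5 — r3, derive audit_required.
Closure: {audit_required, break_glass, can_delete, can_invite, can_publish, can_read, cond_1, device_trusted, ip_allowlisted, member_of_group, mfa_enrolled, owner, restricted_mode, role_admin, role_editor, session_fresh, sso_linked, token_valid} — 18 facts.

18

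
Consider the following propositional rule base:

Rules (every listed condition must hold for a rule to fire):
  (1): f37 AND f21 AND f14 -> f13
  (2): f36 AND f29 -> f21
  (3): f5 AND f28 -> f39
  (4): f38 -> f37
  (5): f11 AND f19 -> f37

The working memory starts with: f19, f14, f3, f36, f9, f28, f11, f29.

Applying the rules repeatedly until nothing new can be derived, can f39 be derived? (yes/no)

no

Round 1 fires (2), (5), giving f21, f37.
Round 2 fires (1), giving f13.
Fixed point reached. f39 is concluded only by (3); (3) needs f5 (never derived).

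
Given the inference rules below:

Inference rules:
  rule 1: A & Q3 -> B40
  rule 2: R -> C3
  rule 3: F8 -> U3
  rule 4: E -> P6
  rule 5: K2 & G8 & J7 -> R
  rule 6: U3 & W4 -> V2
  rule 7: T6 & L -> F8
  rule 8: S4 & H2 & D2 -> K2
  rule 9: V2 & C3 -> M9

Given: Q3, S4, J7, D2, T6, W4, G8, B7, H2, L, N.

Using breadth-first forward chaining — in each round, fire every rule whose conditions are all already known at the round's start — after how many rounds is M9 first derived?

Round 1 fires rule 7, rule 8, giving F8, K2.
Round 2 fires rule 3, rule 5, giving U3, R.
Round 3 fires rule 2, rule 6, giving C3, V2.
Round 4 fires rule 9, giving M9.
M9 first appears in round 4.

4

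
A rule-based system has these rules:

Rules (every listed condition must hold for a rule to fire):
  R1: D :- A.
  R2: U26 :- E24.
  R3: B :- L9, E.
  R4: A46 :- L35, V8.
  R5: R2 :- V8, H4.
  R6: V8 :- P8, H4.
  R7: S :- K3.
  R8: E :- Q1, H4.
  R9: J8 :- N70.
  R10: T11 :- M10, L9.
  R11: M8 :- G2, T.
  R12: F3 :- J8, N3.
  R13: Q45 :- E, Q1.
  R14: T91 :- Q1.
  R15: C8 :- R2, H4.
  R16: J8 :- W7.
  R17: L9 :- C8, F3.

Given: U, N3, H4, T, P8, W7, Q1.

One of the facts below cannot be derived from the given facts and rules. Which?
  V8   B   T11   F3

T11

Round 1: R6 [V8 :- P8, H4.]; R8 [E :- Q1, H4.]; R14 [T91 :- Q1.]; R16 [J8 :- W7.]. Adds V8, E, T91, J8.
Round 2: R5 [R2 :- V8, H4.]; R12 [F3 :- J8, N3.]; R13 [Q45 :- E, Q1.]. Adds R2, F3, Q45.
Round 3: R15 [C8 :- R2, H4.]. Adds C8.
Round 4: R17 [L9 :- C8, F3.]. Adds L9.
Round 5: R3 [B :- L9, E.]. Adds B.
Derived: B (round 5), V8 (round 1), F3 (round 2). T11 never appears in any round.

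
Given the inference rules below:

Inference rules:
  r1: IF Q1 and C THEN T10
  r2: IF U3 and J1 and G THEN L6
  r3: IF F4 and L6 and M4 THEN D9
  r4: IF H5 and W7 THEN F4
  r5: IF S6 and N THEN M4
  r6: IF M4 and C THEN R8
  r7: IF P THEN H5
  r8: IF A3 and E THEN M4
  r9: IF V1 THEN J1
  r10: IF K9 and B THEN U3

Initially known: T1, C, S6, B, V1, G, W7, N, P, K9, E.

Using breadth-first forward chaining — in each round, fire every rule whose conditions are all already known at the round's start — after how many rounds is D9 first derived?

3

Round 1 fires r5, r7, r9, r10, giving M4, H5, J1, U3.
Round 2 fires r2, r4, r6, giving L6, F4, R8.
Round 3 fires r3, giving D9.
D9 first appears in round 3.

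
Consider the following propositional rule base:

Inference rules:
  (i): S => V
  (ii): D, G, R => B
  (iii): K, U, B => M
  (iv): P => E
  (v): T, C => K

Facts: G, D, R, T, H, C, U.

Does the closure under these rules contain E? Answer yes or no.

no

[1] (ii) [D, G, R => B]; (v) [T, C => K]. ⇒ new: B, K.
[2] (iii) [K, U, B => M]. ⇒ new: M.
Fixed point reached. E is concluded only by (iv); (iv) needs P (never derived).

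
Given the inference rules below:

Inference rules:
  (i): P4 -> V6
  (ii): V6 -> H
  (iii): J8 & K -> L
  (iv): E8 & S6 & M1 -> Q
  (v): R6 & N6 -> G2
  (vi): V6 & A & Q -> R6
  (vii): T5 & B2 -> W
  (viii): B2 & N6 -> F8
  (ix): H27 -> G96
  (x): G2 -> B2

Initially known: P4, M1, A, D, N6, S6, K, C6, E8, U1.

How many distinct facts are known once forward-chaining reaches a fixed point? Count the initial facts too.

Round 1: (i) [P4 -> V6]; (iv) [E8 & S6 & M1 -> Q]. Adds V6, Q.
Round 2: (ii) [V6 -> H]; (vi) [V6 & A & Q -> R6]. Adds H, R6.
Round 3: (v) [R6 & N6 -> G2]. Adds G2.
Round 4: (x) [G2 -> B2]. Adds B2.
Round 5: (viii) [B2 & N6 -> F8]. Adds F8.
Closure: {A, B2, C6, D, E8, F8, G2, H, K, M1, N6, P4, Q, R6, S6, U1, V6} — 17 facts.

17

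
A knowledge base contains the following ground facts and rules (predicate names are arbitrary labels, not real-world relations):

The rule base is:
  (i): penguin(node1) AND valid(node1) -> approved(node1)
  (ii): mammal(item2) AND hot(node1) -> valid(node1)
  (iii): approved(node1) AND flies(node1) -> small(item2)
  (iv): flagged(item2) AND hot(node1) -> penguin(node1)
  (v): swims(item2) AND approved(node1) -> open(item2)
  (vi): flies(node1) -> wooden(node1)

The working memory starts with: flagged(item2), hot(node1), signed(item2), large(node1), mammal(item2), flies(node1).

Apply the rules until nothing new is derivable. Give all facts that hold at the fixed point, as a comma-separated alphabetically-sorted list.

Round 1 fires (ii), (iv), (vi), giving valid(node1), penguin(node1), wooden(node1).
Round 2 fires (i), giving approved(node1).
Round 3 fires (iii), giving small(item2).

approved(node1), flagged(item2), flies(node1), hot(node1), large(node1), mammal(item2), penguin(node1), signed(item2), small(item2), valid(node1), wooden(node1)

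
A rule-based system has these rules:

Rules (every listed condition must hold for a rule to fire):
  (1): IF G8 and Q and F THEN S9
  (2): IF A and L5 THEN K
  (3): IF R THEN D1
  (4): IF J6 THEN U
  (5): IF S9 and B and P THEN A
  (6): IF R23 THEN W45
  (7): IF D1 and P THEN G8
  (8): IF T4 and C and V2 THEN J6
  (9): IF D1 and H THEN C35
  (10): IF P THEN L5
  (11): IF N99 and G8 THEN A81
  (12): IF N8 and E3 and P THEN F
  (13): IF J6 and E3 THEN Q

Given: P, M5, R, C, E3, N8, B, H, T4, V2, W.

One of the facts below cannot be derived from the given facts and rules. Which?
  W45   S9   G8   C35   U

W45

Round 1: (3) [IF R THEN D1]; (8) [IF T4 and C and V2 THEN J6]; (10) [IF P THEN L5]; (12) [IF N8 and E3 and P THEN F]. New: D1, J6, L5, F.
Round 2: (4) [IF J6 THEN U]; (7) [IF D1 and P THEN G8]; (9) [IF D1 and H THEN C35]; (13) [IF J6 and E3 THEN Q]. New: U, G8, C35, Q.
Round 3: (1) [IF G8 and Q and F THEN S9]. New: S9.
Round 4: (5) [IF S9 and B and P THEN A]. New: A.
Round 5: (2) [IF A and L5 THEN K]. New: K.
Derived: S9 (round 3), G8 (round 2), U (round 2), C35 (round 2). W45 never appears in any round.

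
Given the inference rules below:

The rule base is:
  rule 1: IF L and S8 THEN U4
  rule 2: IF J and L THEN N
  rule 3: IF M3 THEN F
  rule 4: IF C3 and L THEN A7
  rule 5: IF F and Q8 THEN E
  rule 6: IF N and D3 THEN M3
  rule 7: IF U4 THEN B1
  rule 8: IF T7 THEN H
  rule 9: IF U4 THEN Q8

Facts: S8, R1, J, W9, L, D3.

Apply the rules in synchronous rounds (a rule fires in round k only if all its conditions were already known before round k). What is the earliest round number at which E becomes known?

4

[1] rule 1 [IF L and S8 THEN U4]; rule 2 [IF J and L THEN N]. ⇒ new: U4, N.
[2] rule 6 [IF N and D3 THEN M3]; rule 7 [IF U4 THEN B1]; rule 9 [IF U4 THEN Q8]. ⇒ new: M3, B1, Q8.
[3] rule 3 [IF M3 THEN F]. ⇒ new: F.
[4] rule 5 [IF F and Q8 THEN E]. ⇒ new: E.
E first appears in round 4.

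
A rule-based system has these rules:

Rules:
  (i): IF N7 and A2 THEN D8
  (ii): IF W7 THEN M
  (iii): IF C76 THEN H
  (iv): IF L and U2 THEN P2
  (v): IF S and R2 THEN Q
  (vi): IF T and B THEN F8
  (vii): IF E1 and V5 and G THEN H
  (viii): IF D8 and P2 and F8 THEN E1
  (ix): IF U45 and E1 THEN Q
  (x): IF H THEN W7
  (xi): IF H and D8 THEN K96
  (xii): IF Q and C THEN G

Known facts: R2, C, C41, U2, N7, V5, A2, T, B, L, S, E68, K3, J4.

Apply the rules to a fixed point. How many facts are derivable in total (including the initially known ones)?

24

Round 1: (i) [IF N7 and A2 THEN D8]; (iv) [IF L and U2 THEN P2]; (v) [IF S and R2 THEN Q]; (vi) [IF T and B THEN F8]. New: D8, P2, Q, F8.
Round 2: (viii) [IF D8 and P2 and F8 THEN E1]; (xii) [IF Q and C THEN G]. New: E1, G.
Round 3: (vii) [IF E1 and V5 and G THEN H]. New: H.
Round 4: (x) [IF H THEN W7]; (xi) [IF H and D8 THEN K96]. New: W7, K96.
Round 5: (ii) [IF W7 THEN M]. New: M.
Closure: {A2, B, C, C41, D8, E1, E68, F8, G, H, J4, K3, K96, L, M, N7, P2, Q, R2, S, T, U2, V5, W7} — 24 facts.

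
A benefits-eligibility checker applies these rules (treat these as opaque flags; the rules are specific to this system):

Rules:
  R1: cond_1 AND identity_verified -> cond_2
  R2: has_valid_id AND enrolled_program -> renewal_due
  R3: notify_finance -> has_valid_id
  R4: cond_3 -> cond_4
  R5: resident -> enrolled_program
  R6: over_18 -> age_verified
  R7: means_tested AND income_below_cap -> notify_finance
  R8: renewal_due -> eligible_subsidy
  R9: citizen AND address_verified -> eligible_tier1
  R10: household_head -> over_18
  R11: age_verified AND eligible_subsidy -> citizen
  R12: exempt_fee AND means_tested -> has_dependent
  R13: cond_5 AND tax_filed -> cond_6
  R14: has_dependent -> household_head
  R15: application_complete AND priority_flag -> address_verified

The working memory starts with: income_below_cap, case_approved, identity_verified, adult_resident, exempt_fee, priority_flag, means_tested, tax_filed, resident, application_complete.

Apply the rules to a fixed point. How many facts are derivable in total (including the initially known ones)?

22

[1] R5 [resident -> enrolled_program]; R7 [means_tested AND income_below_cap -> notify_finance]; R12 [exempt_fee AND means_tested -> has_dependent]; R15 [application_complete AND priority_flag -> address_verified]. ⇒ new: enrolled_program, notify_finance, has_dependent, address_verified.
[2] R3 [notify_finance -> has_valid_id]; R14 [has_dependent -> household_head]. ⇒ new: has_valid_id, household_head.
[3] R2 [has_valid_id AND enrolled_program -> renewal_due]; R10 [household_head -> over_18]. ⇒ new: renewal_due, over_18.
[4] R6 [over_18 -> age_verified]; R8 [renewal_due -> eligible_subsidy]. ⇒ new: age_verified, eligible_subsidy.
[5] R11 [age_verified AND eligible_subsidy -> citizen]. ⇒ new: citizen.
[6] R9 [citizen AND address_verified -> eligible_tier1]. ⇒ new: eligible_tier1.
Closure: {address_verified, adult_resident, age_verified, application_complete, case_approved, citizen, eligible_subsidy, eligible_tier1, enrolled_program, exempt_fee, has_dependent, has_valid_id, household_head, identity_verified, income_below_cap, means_tested, notify_finance, over_18, priority_flag, renewal_due, resident, tax_filed} — 22 facts.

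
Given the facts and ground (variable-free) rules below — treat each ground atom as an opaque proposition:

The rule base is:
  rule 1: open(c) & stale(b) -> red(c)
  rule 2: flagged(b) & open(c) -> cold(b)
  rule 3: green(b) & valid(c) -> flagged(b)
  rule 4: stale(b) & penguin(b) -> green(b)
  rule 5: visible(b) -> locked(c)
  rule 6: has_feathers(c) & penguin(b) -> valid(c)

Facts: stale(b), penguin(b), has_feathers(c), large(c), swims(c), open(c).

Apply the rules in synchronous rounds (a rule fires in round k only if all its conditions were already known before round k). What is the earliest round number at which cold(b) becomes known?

Round 1 — rule 1, rule 4, rule 6, derive red(c), green(b), valid(c).
Round 2 — rule 3, derive flagged(b).
Round 3 — rule 2, derive cold(b).
cold(b) first appears in round 3.

3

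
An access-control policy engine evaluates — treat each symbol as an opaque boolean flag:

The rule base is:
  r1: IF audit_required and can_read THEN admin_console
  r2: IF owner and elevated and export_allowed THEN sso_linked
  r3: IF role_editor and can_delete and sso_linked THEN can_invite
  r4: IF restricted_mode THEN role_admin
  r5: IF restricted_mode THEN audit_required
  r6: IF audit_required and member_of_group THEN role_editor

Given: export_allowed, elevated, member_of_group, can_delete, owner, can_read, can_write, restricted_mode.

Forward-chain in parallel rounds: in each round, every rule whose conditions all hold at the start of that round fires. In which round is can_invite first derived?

Round 1 — r2, r4, r5, derive sso_linked, role_admin, audit_required.
Round 2 — r1, r6, derive admin_console, role_editor.
Round 3 — r3, derive can_invite.
can_invite first appears in round 3.

3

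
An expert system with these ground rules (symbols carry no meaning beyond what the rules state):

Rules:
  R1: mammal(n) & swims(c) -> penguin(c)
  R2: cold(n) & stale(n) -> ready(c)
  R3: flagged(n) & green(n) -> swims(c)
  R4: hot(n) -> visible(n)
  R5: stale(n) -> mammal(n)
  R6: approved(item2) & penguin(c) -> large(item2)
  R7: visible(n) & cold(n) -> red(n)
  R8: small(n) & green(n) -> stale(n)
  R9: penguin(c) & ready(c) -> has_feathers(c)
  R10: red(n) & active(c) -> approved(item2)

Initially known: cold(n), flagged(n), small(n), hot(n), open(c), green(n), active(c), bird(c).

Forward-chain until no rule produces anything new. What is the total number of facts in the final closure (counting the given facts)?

Round 1: R3 [flagged(n) & green(n) -> swims(c)]; R4 [hot(n) -> visible(n)]; R8 [small(n) & green(n) -> stale(n)]. Adds swims(c), visible(n), stale(n).
Round 2: R2 [cold(n) & stale(n) -> ready(c)]; R5 [stale(n) -> mammal(n)]; R7 [visible(n) & cold(n) -> red(n)]. Adds ready(c), mammal(n), red(n).
Round 3: R1 [mammal(n) & swims(c) -> penguin(c)]; R10 [red(n) & active(c) -> approved(item2)]. Adds penguin(c), approved(item2).
Round 4: R6 [approved(item2) & penguin(c) -> large(item2)]; R9 [penguin(c) & ready(c) -> has_feathers(c)]. Adds large(item2), has_feathers(c).
Closure: {active(c), approved(item2), bird(c), cold(n), flagged(n), green(n), has_feathers(c), hot(n), large(item2), mammal(n), open(c), penguin(c), ready(c), red(n), small(n), stale(n), swims(c), visible(n)} — 18 facts.

18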